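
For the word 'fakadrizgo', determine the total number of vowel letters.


Scanning each character of 'fakadrizgo':
  Position 1: 'f' -> consonant (running count: 0)
  Position 2: 'a' -> vowel (running count: 1)
  Position 3: 'k' -> consonant (running count: 1)
  Position 4: 'a' -> vowel (running count: 2)
  Position 5: 'd' -> consonant (running count: 2)
  Position 6: 'r' -> consonant (running count: 2)
  Position 7: 'i' -> vowel (running count: 3)
  Position 8: 'z' -> consonant (running count: 3)
  Position 9: 'g' -> consonant (running count: 3)
  Position 10: 'o' -> vowel (running count: 4)
Total vowels: 4

4


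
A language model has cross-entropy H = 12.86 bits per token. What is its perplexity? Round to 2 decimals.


Perplexity formula: PP = 2^H
H = 12.86
PP = 2^12.86
Decompose: 2^12.86 = 2^12 * 2^0.86
2^12 = 4096, 2^0.86 ~ 1.8150383
PP ~ 4096 * 1.8150383 = 7434.3968768
Rounded to 2 decimals: 7434.40

7434.40


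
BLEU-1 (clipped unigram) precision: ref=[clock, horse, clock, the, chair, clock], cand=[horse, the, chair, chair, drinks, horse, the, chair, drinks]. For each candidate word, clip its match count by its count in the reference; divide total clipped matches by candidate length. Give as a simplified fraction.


Reference word counts: {'chair': 1, 'clock': 3, 'horse': 1, 'the': 1}
Checking each candidate word (with clipping):
  'horse' -> in reference (ref count 1, used 1/1) -> match (matches: 1)
  'the' -> in reference (ref count 1, used 1/1) -> match (matches: 2)
  'chair' -> in reference (ref count 1, used 1/1) -> match (matches: 3)
  'chair' -> ref count 1 already used up (1/1) -> clipped, no match (matches: 3)
  'drinks' -> not in reference -> no match (matches: 3)
  'horse' -> ref count 1 already used up (1/1) -> clipped, no match (matches: 3)
  'the' -> ref count 1 already used up (1/1) -> clipped, no match (matches: 3)
  'chair' -> ref count 1 already used up (1/1) -> clipped, no match (matches: 3)
  'drinks' -> not in reference -> no match (matches: 3)
Clipped matches: 3, Candidate length: 9
Precision = 3/9 = 1/3

1/3


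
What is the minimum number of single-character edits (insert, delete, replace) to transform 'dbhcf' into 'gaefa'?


Building DP table for s1='dbhcf' (len 5) and s2='gaefa' (len 5):
       g  a  e  f  a
    0  1  2  3  4  5
  d 1  1  2  3  4  5
  b 2  2  2  3  4  5
  h 3  3  3  3  4  5
  c 4  4  4  4  4  5
  f 5  5  5  5  4  5
Edit distance = dp[5][5] = 5

5


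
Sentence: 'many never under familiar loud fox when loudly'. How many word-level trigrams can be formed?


Word trigrams from [8] words:
  Trigram 1: (many never under)
  Trigram 2: (never under familiar)
  Trigram 3: (under familiar loud)
  Trigram 4: (familiar loud fox)
  Trigram 5: (loud fox when)
  Trigram 6: (fox when loudly)
Total word trigrams: 8 - 2 = 6

6


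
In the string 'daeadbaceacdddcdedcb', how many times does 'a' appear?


Scanning 'daeadbaceacdddcdedcb' for 'a':
  Position 1: 'a' -> MATCH (count: 1)
  Position 3: 'a' -> MATCH (count: 2)
  Position 6: 'a' -> MATCH (count: 3)
  Position 9: 'a' -> MATCH (count: 4)
Total occurrences of 'a': 4

4


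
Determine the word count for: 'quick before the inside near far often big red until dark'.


Counting words by splitting on spaces:
  Word 1: 'quick'
  Word 2: 'before'
  Word 3: 'the'
  Word 4: 'inside'
  Word 5: 'near'
  Word 6: 'far'
  Word 7: 'often'
  Word 8: 'big'
  Word 9: 'red'
  Word 10: 'until'
  Word 11: 'dark'
Total words: 11

11


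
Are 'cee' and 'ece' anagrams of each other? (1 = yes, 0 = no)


Sort characters of 'cee': 'cee'
Sort characters of 'ece': 'cee'
Sorted forms match -> they ARE anagrams
Result: 1

1


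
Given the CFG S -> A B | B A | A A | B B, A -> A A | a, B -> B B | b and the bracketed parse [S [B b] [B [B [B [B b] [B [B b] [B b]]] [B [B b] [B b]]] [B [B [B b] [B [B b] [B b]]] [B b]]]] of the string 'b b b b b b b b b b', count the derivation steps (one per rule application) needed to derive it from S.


Every bracketed nonterminal node [X ...] in the tree is produced by exactly one rule application.
Reading the tree off as a leftmost derivation:
  Step 1: S  =>  B B   (applied S -> B B)
  Step 2: B B  =>  b B   (applied B -> b)
  Step 3: b B  =>  b B B   (applied B -> B B)
  Step 4: b B B  =>  b B B B   (applied B -> B B)
  Step 5: b B B B  =>  b B B B B   (applied B -> B B)
  Step 6: b B B B B  =>  b b B B B   (applied B -> b)
  Step 7: b b B B B  =>  b b B B B B   (applied B -> B B)
  Step 8: b b B B B B  =>  b b b B B B   (applied B -> b)
  Step 9: b b b B B B  =>  b b b b B B   (applied B -> b)
  Step 10: b b b b B B  =>  b b b b B B B   (applied B -> B B)
  Step 11: b b b b B B B  =>  b b b b b B B   (applied B -> b)
  Step 12: b b b b b B B  =>  b b b b b b B   (applied B -> b)
  Step 13: b b b b b b B  =>  b b b b b b B B   (applied B -> B B)
  Step 14: b b b b b b B B  =>  b b b b b b B B B   (applied B -> B B)
  Step 15: b b b b b b B B B  =>  b b b b b b b B B   (applied B -> b)
  Step 16: b b b b b b b B B  =>  b b b b b b b B B B   (applied B -> B B)
  Step 17: b b b b b b b B B B  =>  b b b b b b b b B B   (applied B -> b)
  Step 18: b b b b b b b b B B  =>  b b b b b b b b b B   (applied B -> b)
  Step 19: b b b b b b b b b B  =>  b b b b b b b b b b   (applied B -> b)
Final yield: b b b b b b b b b b
Total rewrite steps: 19

19


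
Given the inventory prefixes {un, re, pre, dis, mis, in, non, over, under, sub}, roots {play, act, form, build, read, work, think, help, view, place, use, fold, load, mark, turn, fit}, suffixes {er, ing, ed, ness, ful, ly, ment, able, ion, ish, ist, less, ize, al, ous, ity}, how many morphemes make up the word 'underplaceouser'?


Segmenting 'underplaceouser' against the inventory:
  'under' -> prefix (morpheme 1)
  'place' -> root (morpheme 2)
  'ous' -> suffix (morpheme 3)
  'er' -> suffix (morpheme 4)
Total morphemes: 4

4


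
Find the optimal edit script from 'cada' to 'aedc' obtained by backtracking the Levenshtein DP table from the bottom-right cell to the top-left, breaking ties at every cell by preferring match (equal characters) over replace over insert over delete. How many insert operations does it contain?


Edit distance = 3. Backtracking from cell (4, 4) with preference match > replace > insert > delete,
then listing the resulting alignment 'cada' -> 'aedc' left to right:
  Step 1: replace c->a
  Step 2: replace a->e
  Step 3: keep 'd'
  Step 4: replace a->c
Total insertions: 0

0


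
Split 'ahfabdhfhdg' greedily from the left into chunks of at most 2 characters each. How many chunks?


'ahfabdhfhdg' has 11 characters.
Chunking with max size 2:
  Chunk 1: 'ah' (positions 0-1)
  Chunk 2: 'fa' (positions 2-3)
  Chunk 3: 'bd' (positions 4-5)
  Chunk 4: 'hf' (positions 6-7)
  Chunk 5: 'hd' (positions 8-9)
  Chunk 6: 'g' (positions 10-10)
Total chunks: ceil(11 / 2) = 6

6


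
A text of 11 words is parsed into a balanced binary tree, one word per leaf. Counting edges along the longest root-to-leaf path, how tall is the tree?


In a balanced binary tree with n leaves the deepest leaf is ceil(log2(n)) edges below the root.
log2(11) = 3.4594
ceil(3.4594) = 4
height (edges) = 4

4


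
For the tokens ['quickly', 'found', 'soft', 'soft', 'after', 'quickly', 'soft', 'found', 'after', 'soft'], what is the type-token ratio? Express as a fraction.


Tokens: 10
Unique types: ('after', 'found', 'quickly', 'soft') = 4
TTR = 4/10
Simplify: divide both by 2 -> 2/5
TTR = 2/5

2/5


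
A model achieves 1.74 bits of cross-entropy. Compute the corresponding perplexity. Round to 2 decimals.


Perplexity formula: PP = 2^H
H = 1.74
PP = 2^1.74
Decompose: 2^1.74 = 2^1 * 2^0.74
2^1 = 2, 2^0.74 ~ 1.6701758
PP ~ 2 * 1.6701758 = 3.3403516
Rounded to 2 decimals: 3.34

3.34


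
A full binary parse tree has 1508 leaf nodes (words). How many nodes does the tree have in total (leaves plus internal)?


Leaf nodes (terminals): 1508
Internal nodes = n - 1 = 1508 - 1 = 1507
Total = leaves + internal = 1508 + 1507 = 3015

3015


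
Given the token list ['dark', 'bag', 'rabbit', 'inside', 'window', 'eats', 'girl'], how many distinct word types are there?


Listing all tokens and tracking unique types:
  Token 1: 'dark' -> NEW (unique so far: 1)
  Token 2: 'bag' -> NEW (unique so far: 2)
  Token 3: 'rabbit' -> NEW (unique so far: 3)
  Token 4: 'inside' -> NEW (unique so far: 4)
  Token 5: 'window' -> NEW (unique so far: 5)
  Token 6: 'eats' -> NEW (unique so far: 6)
  Token 7: 'girl' -> NEW (unique so far: 7)
Unique types: ('bag', 'dark', 'eats', 'girl', 'inside', 'rabbit', 'window')
Vocabulary size: 7

7


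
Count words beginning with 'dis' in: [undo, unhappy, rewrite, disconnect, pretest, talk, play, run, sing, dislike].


Checking each word for prefix 'dis':
  'undo' -> no (count: 0)
  'unhappy' -> no (count: 0)
  'rewrite' -> no (count: 0)
  'disconnect' -> YES, starts with 'dis' (count: 1)
  'pretest' -> no (count: 1)
  'talk' -> no (count: 1)
  'play' -> no (count: 1)
  'run' -> no (count: 1)
  'sing' -> no (count: 1)
  'dislike' -> YES, starts with 'dis' (count: 2)
Total with prefix 'dis': 2

2


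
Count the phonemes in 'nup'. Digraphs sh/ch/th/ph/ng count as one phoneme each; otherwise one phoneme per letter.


Parsing 'nup' greedily, digraphs first:
  'n' -> consonant phoneme (phonemes so far: 1)
  'u' -> vowel phoneme (phonemes so far: 2)
  'p' -> consonant phoneme (phonemes so far: 3)
Total phonemes: 3

3


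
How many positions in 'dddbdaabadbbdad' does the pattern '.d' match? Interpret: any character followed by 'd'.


Pattern: .d means any character followed by 'd'.
Scanning 'dddbdaabadbbdad' position-by-position:
  Pos 0: window 'dd' -> MATCH
  Pos 1: window 'dd' -> MATCH
  Pos 2: window 'db' -> no
  Pos 3: window 'bd' -> MATCH
  Pos 4: window 'da' -> no
  Pos 5: window 'aa' -> no
  Pos 6: window 'ab' -> no
  Pos 7: window 'ba' -> no
  Pos 8: window 'ad' -> MATCH
  Pos 9: window 'db' -> no
  Pos 10: window 'bb' -> no
  Pos 11: window 'bd' -> MATCH
  Pos 12: window 'da' -> no
  Pos 13: window 'ad' -> MATCH
  Pos 14: window 'd' -> no
Total matches: 6

6


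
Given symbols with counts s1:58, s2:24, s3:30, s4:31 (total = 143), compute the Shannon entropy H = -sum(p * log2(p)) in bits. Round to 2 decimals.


Computing entropy H = -sum(p_i * log2(p_i)):
  s1: p = 58/143 = 0.4056, -p*log2(p) = 0.5280
  s2: p = 24/143 = 0.1678, -p*log2(p) = 0.4322
  s3: p = 30/143 = 0.2098, -p*log2(p) = 0.4727
  s4: p = 31/143 = 0.2168, -p*log2(p) = 0.4782
H = sum of terms = 1.9111
Rounded to 2 decimals: 1.91

1.91


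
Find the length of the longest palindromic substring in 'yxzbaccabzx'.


Scanning 'yxzbaccabzx' for palindromic substrings.
Substring at positions 1-10: 'xzbaccabzx'.
Check: reverse('xzbaccabzx') = 'xzbaccabzx' -> palindrome confirmed.
Neighbouring characters ('y' / '-') break symmetry, so it cannot extend further.
No longer palindromic substring exists; longest length = 10

10


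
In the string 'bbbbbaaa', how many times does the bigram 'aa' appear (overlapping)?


Scanning 'bbbbbaaa' for bigram 'aa':
  Position 0: 'bb' -> no
  Position 1: 'bb' -> no
  Position 2: 'bb' -> no
  Position 3: 'bb' -> no
  Position 4: 'ba' -> no
  Position 5: 'aa' -> MATCH
  Position 6: 'aa' -> MATCH
Total matches: 2

2


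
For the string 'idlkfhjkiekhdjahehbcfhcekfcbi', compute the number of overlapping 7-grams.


String 'idlkfhjkiekhdjahehbcfhcekfcbi' has length L = 29.
Number of overlapping n-grams = L - n + 1
Substituting: 29 - 7 + 1 = 23

23


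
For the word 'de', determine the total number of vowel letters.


Scanning each character of 'de':
  Position 1: 'd' -> consonant (running count: 0)
  Position 2: 'e' -> vowel (running count: 1)
Total vowels: 1

1


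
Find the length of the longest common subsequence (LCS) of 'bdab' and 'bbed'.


DP table for LCS of 'bdab' and 'bbed':
       b  b  e  d
    0  0  0  0  0
  b 0  1  1  1  1
  d 0  1  1  1  2
  a 0  1  1  1  2
  b 0  1  2  2  2
LCS: 'bd'
LCS length = 2

2


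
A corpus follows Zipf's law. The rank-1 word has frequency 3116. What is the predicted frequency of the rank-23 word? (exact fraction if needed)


Zipf's law: freq(rank) = f1 / rank
f1 = 3116, rank = 23
freq = 3116 / 23
GCD(3116, 23) = 1
Simplified: 3116/23

3116/23


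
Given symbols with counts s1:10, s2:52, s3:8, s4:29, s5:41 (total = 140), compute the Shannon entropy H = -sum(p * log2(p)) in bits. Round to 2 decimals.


Computing entropy H = -sum(p_i * log2(p_i)):
  s1: p = 10/140 = 0.0714, -p*log2(p) = 0.2720
  s2: p = 52/140 = 0.3714, -p*log2(p) = 0.5307
  s3: p = 8/140 = 0.0571, -p*log2(p) = 0.2360
  s4: p = 29/140 = 0.2071, -p*log2(p) = 0.4705
  s5: p = 41/140 = 0.2929, -p*log2(p) = 0.5189
H = sum of terms = 2.0281
Rounded to 2 decimals: 2.03

2.03


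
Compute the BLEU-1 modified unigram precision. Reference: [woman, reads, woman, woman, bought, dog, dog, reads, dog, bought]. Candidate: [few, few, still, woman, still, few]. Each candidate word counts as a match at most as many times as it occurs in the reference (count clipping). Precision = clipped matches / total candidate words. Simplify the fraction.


Reference word counts: {'bought': 2, 'dog': 3, 'reads': 2, 'woman': 3}
Checking each candidate word (with clipping):
  'few' -> not in reference -> no match (matches: 0)
  'few' -> not in reference -> no match (matches: 0)
  'still' -> not in reference -> no match (matches: 0)
  'woman' -> in reference (ref count 3, used 1/3) -> match (matches: 1)
  'still' -> not in reference -> no match (matches: 1)
  'few' -> not in reference -> no match (matches: 1)
Clipped matches: 1, Candidate length: 6
Precision = 1/6

1/6


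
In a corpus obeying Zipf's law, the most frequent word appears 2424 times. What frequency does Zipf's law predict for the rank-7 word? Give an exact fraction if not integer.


Zipf's law: freq(rank) = f1 / rank
f1 = 2424, rank = 7
freq = 2424 / 7
GCD(2424, 7) = 1
Simplified: 2424/7

2424/7


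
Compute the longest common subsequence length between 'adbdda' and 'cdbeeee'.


DP table for LCS of 'adbdda' and 'cdbeeee':
       c  d  b  e  e  e  e
    0  0  0  0  0  0  0  0
  a 0  0  0  0  0  0  0  0
  d 0  0  1  1  1  1  1  1
  b 0  0  1  2  2  2  2  2
  d 0  0  1  2  2  2  2  2
  d 0  0  1  2  2  2  2  2
  a 0  0  1  2  2  2  2  2
LCS: 'db'
LCS length = 2

2


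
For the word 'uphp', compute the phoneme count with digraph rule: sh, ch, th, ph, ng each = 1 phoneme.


Parsing 'uphp' greedily, digraphs first:
  'u' -> vowel phoneme (phonemes so far: 1)
  'ph' -> digraph (1 consonant phoneme) (phonemes so far: 2)
  'p' -> consonant phoneme (phonemes so far: 3)
Total phonemes: 3

3


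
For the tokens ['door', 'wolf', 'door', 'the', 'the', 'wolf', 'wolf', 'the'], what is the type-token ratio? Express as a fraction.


Tokens: 8
Unique types: ('door', 'the', 'wolf') = 3
TTR = 3/8
Already in lowest terms.

3/8


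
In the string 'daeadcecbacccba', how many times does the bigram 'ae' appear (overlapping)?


Scanning 'daeadcecbacccba' for bigram 'ae':
  Position 0: 'da' -> no
  Position 1: 'ae' -> MATCH
  Position 2: 'ea' -> no
  Position 3: 'ad' -> no
  Position 4: 'dc' -> no
  Position 5: 'ce' -> no
  Position 6: 'ec' -> no
  Position 7: 'cb' -> no
  Position 8: 'ba' -> no
  Position 9: 'ac' -> no
  Position 10: 'cc' -> no
  Position 11: 'cc' -> no
  Position 12: 'cb' -> no
  Position 13: 'ba' -> no
Total matches: 1

1


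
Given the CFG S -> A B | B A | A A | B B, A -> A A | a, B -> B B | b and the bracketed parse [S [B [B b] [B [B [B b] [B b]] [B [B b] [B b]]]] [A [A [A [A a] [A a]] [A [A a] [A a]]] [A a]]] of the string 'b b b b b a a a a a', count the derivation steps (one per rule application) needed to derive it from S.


Every bracketed nonterminal node [X ...] in the tree is produced by exactly one rule application.
Reading the tree off as a leftmost derivation:
  Step 1: S  =>  B A   (applied S -> B A)
  Step 2: B A  =>  B B A   (applied B -> B B)
  Step 3: B B A  =>  b B A   (applied B -> b)
  Step 4: b B A  =>  b B B A   (applied B -> B B)
  Step 5: b B B A  =>  b B B B A   (applied B -> B B)
  Step 6: b B B B A  =>  b b B B A   (applied B -> b)
  Step 7: b b B B A  =>  b b b B A   (applied B -> b)
  Step 8: b b b B A  =>  b b b B B A   (applied B -> B B)
  Step 9: b b b B B A  =>  b b b b B A   (applied B -> b)
  Step 10: b b b b B A  =>  b b b b b A   (applied B -> b)
  Step 11: b b b b b A  =>  b b b b b A A   (applied A -> A A)
  Step 12: b b b b b A A  =>  b b b b b A A A   (applied A -> A A)
  Step 13: b b b b b A A A  =>  b b b b b A A A A   (applied A -> A A)
  Step 14: b b b b b A A A A  =>  b b b b b a A A A   (applied A -> a)
  Step 15: b b b b b a A A A  =>  b b b b b a a A A   (applied A -> a)
  Step 16: b b b b b a a A A  =>  b b b b b a a A A A   (applied A -> A A)
  Step 17: b b b b b a a A A A  =>  b b b b b a a a A A   (applied A -> a)
  Step 18: b b b b b a a a A A  =>  b b b b b a a a a A   (applied A -> a)
  Step 19: b b b b b a a a a A  =>  b b b b b a a a a a   (applied A -> a)
Final yield: b b b b b a a a a a
Total rewrite steps: 19

19


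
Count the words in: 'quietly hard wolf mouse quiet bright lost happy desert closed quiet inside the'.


Counting words by splitting on spaces:
  Word 1: 'quietly'
  Word 2: 'hard'
  Word 3: 'wolf'
  Word 4: 'mouse'
  Word 5: 'quiet'
  Word 6: 'bright'
  Word 7: 'lost'
  Word 8: 'happy'
  Word 9: 'desert'
  Word 10: 'closed'
  Word 11: 'quiet'
  Word 12: 'inside'
  Word 13: 'the'
Total words: 13

13


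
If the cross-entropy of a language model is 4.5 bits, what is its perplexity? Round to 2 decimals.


Perplexity formula: PP = 2^H
H = 4.5
PP = 2^4.5
Decompose: 2^4.5 = 2^4 * 2^0.5 = 2^4 * sqrt(2)
2^4 = 16, sqrt(2) ~ 1.4142136
PP ~ 16 * 1.4142136 = 22.6274176
Rounded to 2 decimals: 22.63

22.63


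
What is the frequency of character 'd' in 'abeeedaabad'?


Scanning 'abeeedaabad' for 'd':
  Position 5: 'd' -> MATCH (count: 1)
  Position 10: 'd' -> MATCH (count: 2)
Total occurrences of 'd': 2

2


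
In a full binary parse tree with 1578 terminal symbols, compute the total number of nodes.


Leaf nodes (terminals): 1578
Internal nodes = n - 1 = 1578 - 1 = 1577
Total = leaves + internal = 1578 + 1577 = 3155

3155


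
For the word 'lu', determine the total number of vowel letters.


Scanning each character of 'lu':
  Position 1: 'l' -> consonant (running count: 0)
  Position 2: 'u' -> vowel (running count: 1)
Total vowels: 1

1


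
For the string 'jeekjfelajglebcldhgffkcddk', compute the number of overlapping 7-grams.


String 'jeekjfelajglebcldhgffkcddk' has length L = 26.
Number of overlapping n-grams = L - n + 1
Substituting: 26 - 7 + 1 = 20

20


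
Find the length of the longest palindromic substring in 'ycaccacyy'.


Scanning 'ycaccacyy' for palindromic substrings.
Substring at positions 0-7: 'ycaccacy'.
Check: reverse('ycaccacy') = 'ycaccacy' -> palindrome confirmed.
Neighbouring characters ('-' / 'y') break symmetry, so it cannot extend further.
No longer palindromic substring exists; longest length = 8

8


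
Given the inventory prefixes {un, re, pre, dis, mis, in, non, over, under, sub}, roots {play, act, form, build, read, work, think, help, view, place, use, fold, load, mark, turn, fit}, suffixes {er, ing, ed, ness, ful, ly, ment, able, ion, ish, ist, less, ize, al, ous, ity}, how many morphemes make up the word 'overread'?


Segmenting 'overread' against the inventory:
  'over' -> prefix (morpheme 1)
  'read' -> root (morpheme 2)
Total morphemes: 2

2


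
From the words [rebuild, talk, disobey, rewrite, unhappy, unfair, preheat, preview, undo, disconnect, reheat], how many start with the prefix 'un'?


Checking each word for prefix 'un':
  'rebuild' -> no (count: 0)
  'talk' -> no (count: 0)
  'disobey' -> no (count: 0)
  'rewrite' -> no (count: 0)
  'unhappy' -> YES, starts with 'un' (count: 1)
  'unfair' -> YES, starts with 'un' (count: 2)
  'preheat' -> no (count: 2)
  'preview' -> no (count: 2)
  'undo' -> YES, starts with 'un' (count: 3)
  'disconnect' -> no (count: 3)
  'reheat' -> no (count: 3)
Total with prefix 'un': 3

3


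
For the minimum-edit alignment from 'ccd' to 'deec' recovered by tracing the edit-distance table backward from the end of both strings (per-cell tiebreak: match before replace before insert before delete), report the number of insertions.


Edit distance = 4. Backtracking from cell (3, 4) with preference match > replace > insert > delete,
then listing the resulting alignment 'ccd' -> 'deec' left to right:
  Step 1: insert 'd' [insertion #1]
  Step 2: replace c->e
  Step 3: replace c->e
  Step 4: replace d->c
Total insertions: 1

1


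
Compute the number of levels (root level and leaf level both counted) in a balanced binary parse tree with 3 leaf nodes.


In a balanced binary tree with n leaves the deepest leaf is ceil(log2(n)) edges below the root,
so counting node levels inclusive of root and leaves gives ceil(log2(n)) + 1 levels.
log2(3) = 1.5850
ceil(1.5850) = 2
levels = 2 + 1 = 3

3


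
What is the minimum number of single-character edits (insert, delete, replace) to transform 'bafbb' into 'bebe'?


Building DP table for s1='bafbb' (len 5) and s2='bebe' (len 4):
       b  e  b  e
    0  1  2  3  4
  b 1  0  1  2  3
  a 2  1  1  2  3
  f 3  2  2  2  3
  b 4  3  3  2  3
  b 5  4  4  3  3
Edit distance = dp[5][4] = 3

3


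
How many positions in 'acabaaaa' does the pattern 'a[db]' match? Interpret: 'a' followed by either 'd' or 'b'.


Pattern: a[db] means 'a' followed by either 'd' or 'b'.
Scanning 'acabaaaa' position-by-position:
  Pos 0: window 'ac' -> no
  Pos 1: window 'ca' -> no
  Pos 2: window 'ab' -> MATCH
  Pos 3: window 'ba' -> no
  Pos 4: window 'aa' -> no
  Pos 5: window 'aa' -> no
  Pos 6: window 'aa' -> no
  Pos 7: window 'a' -> no
Total matches: 1

1


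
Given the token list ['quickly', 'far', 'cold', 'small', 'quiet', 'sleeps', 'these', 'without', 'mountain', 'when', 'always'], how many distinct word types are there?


Listing all tokens and tracking unique types:
  Token 1: 'quickly' -> NEW (unique so far: 1)
  Token 2: 'far' -> NEW (unique so far: 2)
  Token 3: 'cold' -> NEW (unique so far: 3)
  Token 4: 'small' -> NEW (unique so far: 4)
  Token 5: 'quiet' -> NEW (unique so far: 5)
  Token 6: 'sleeps' -> NEW (unique so far: 6)
  Token 7: 'these' -> NEW (unique so far: 7)
  Token 8: 'without' -> NEW (unique so far: 8)
  Token 9: 'mountain' -> NEW (unique so far: 9)
  Token 10: 'when' -> NEW (unique so far: 10)
  Token 11: 'always' -> NEW (unique so far: 11)
Unique types: ('always', 'cold', 'far', 'mountain', 'quickly', 'quiet', 'sleeps', 'small', 'these', 'when', 'without')
Vocabulary size: 11

11


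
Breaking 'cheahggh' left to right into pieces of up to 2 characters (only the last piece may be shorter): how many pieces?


'cheahggh' has 8 characters.
Chunking with max size 2:
  Chunk 1: 'ch' (positions 0-1)
  Chunk 2: 'ea' (positions 2-3)
  Chunk 3: 'hg' (positions 4-5)
  Chunk 4: 'gh' (positions 6-7)
Total chunks: ceil(8 / 2) = 4

4


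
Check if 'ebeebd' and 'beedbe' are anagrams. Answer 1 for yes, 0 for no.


Sort characters of 'ebeebd': 'bbdeee'
Sort characters of 'beedbe': 'bbdeee'
Sorted forms match -> they ARE anagrams
Result: 1

1


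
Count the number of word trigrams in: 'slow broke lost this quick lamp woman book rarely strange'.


Word trigrams from [10] words:
  Trigram 1: (slow broke lost)
  Trigram 2: (broke lost this)
  Trigram 3: (lost this quick)
  Trigram 4: (this quick lamp)
  Trigram 5: (quick lamp woman)
  Trigram 6: (lamp woman book)
  Trigram 7: (woman book rarely)
  Trigram 8: (book rarely strange)
Total word trigrams: 10 - 2 = 8

8


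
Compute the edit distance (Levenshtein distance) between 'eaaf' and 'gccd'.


Building DP table for s1='eaaf' (len 4) and s2='gccd' (len 4):
       g  c  c  d
    0  1  2  3  4
  e 1  1  2  3  4
  a 2  2  2  3  4
  a 3  3  3  3  4
  f 4  4  4  4  4
Edit distance = dp[4][4] = 4

4


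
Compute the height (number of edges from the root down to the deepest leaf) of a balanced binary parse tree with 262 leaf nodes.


In a balanced binary tree with n leaves the deepest leaf is ceil(log2(n)) edges below the root.
log2(262) = 8.0334
ceil(8.0334) = 9
height (edges) = 9

9


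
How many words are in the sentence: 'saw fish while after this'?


Counting words by splitting on spaces:
  Word 1: 'saw'
  Word 2: 'fish'
  Word 3: 'while'
  Word 4: 'after'
  Word 5: 'this'
Total words: 5

5


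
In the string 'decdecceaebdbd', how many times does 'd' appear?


Scanning 'decdecceaebdbd' for 'd':
  Position 0: 'd' -> MATCH (count: 1)
  Position 3: 'd' -> MATCH (count: 2)
  Position 11: 'd' -> MATCH (count: 3)
  Position 13: 'd' -> MATCH (count: 4)
Total occurrences of 'd': 4

4


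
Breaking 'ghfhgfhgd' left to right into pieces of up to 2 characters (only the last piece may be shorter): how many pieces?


'ghfhgfhgd' has 9 characters.
Chunking with max size 2:
  Chunk 1: 'gh' (positions 0-1)
  Chunk 2: 'fh' (positions 2-3)
  Chunk 3: 'gf' (positions 4-5)
  Chunk 4: 'hg' (positions 6-7)
  Chunk 5: 'd' (positions 8-8)
Total chunks: ceil(9 / 2) = 5

5


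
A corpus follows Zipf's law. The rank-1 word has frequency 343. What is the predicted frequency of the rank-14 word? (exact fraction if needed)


Zipf's law: freq(rank) = f1 / rank
f1 = 343, rank = 14
freq = 343 / 14
GCD(343, 14) = 7
Simplified: 49/2

49/2


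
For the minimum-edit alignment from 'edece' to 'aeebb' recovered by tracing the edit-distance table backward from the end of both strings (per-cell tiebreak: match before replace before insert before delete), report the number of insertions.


Edit distance = 4. Backtracking from cell (5, 5) with preference match > replace > insert > delete,
then listing the resulting alignment 'edece' -> 'aeebb' left to right:
  Step 1: replace e->a
  Step 2: replace d->e
  Step 3: keep 'e'
  Step 4: replace c->b
  Step 5: replace e->b
Total insertions: 0

0


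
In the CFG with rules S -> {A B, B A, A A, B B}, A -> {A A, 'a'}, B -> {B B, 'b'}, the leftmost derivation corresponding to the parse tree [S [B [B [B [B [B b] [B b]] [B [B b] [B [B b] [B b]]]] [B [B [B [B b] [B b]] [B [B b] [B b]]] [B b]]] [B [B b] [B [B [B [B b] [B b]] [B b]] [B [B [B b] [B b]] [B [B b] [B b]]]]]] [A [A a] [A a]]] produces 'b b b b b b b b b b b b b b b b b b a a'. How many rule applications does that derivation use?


Every bracketed nonterminal node [X ...] in the tree is produced by exactly one rule application.
Reading the tree off as a leftmost derivation:
  Step 1: S  =>  B A   (applied S -> B A)
  Step 2: B A  =>  B B A   (applied B -> B B)
  Step 3: B B A  =>  B B B A   (applied B -> B B)
  Step 4: B B B A  =>  B B B B A   (applied B -> B B)
  Step 5: B B B B A  =>  B B B B B A   (applied B -> B B)
  Step 6: B B B B B A  =>  b B B B B A   (applied B -> b)
  Step 7: b B B B B A  =>  b b B B B A   (applied B -> b)
  Step 8: b b B B B A  =>  b b B B B B A   (applied B -> B B)
  Step 9: b b B B B B A  =>  b b b B B B A   (applied B -> b)
  Step 10: b b b B B B A  =>  b b b B B B B A   (applied B -> B B)
  Step 11: b b b B B B B A  =>  b b b b B B B A   (applied B -> b)
  Step 12: b b b b B B B A  =>  b b b b b B B A   (applied B -> b)
  Step 13: b b b b b B B A  =>  b b b b b B B B A   (applied B -> B B)
  Step 14: b b b b b B B B A  =>  b b b b b B B B B A   (applied B -> B B)
  Step 15: b b b b b B B B B A  =>  b b b b b B B B B B A   (applied B -> B B)
  Step 16: b b b b b B B B B B A  =>  b b b b b b B B B B A   (applied B -> b)
  Step 17: b b b b b b B B B B A  =>  b b b b b b b B B B A   (applied B -> b)
  Step 18: b b b b b b b B B B A  =>  b b b b b b b B B B B A   (applied B -> B B)
  Step 19: b b b b b b b B B B B A  =>  b b b b b b b b B B B A   (applied B -> b)
  Step 20: b b b b b b b b B B B A  =>  b b b b b b b b b B B A   (applied B -> b)
  Step 21: b b b b b b b b b B B A  =>  b b b b b b b b b b B A   (applied B -> b)
  Step 22: b b b b b b b b b b B A  =>  b b b b b b b b b b B B A   (applied B -> B B)
  Step 23: b b b b b b b b b b B B A  =>  b b b b b b b b b b b B A   (applied B -> b)
  Step 24: b b b b b b b b b b b B A  =>  b b b b b b b b b b b B B A   (applied B -> B B)
  Step 25: b b b b b b b b b b b B B A  =>  b b b b b b b b b b b B B B A   (applied B -> B B)
  Step 26: b b b b b b b b b b b B B B A  =>  b b b b b b b b b b b B B B B A   (applied B -> B B)
  Step 27: b b b b b b b b b b b B B B B A  =>  b b b b b b b b b b b b B B B A   (applied B -> b)
  Step 28: b b b b b b b b b b b b B B B A  =>  b b b b b b b b b b b b b B B A   (applied B -> b)
  Step 29: b b b b b b b b b b b b b B B A  =>  b b b b b b b b b b b b b b B A   (applied B -> b)
  Step 30: b b b b b b b b b b b b b b B A  =>  b b b b b b b b b b b b b b B B A   (applied B -> B B)
  Step 31: b b b b b b b b b b b b b b B B A  =>  b b b b b b b b b b b b b b B B B A   (applied B -> B B)
  Step 32: b b b b b b b b b b b b b b B B B A  =>  b b b b b b b b b b b b b b b B B A   (applied B -> b)
  Step 33: b b b b b b b b b b b b b b b B B A  =>  b b b b b b b b b b b b b b b b B A   (applied B -> b)
  Step 34: b b b b b b b b b b b b b b b b B A  =>  b b b b b b b b b b b b b b b b B B A   (applied B -> B B)
  Step 35: b b b b b b b b b b b b b b b b B B A  =>  b b b b b b b b b b b b b b b b b B A   (applied B -> b)
  Step 36: b b b b b b b b b b b b b b b b b B A  =>  b b b b b b b b b b b b b b b b b b A   (applied B -> b)
  Step 37: b b b b b b b b b b b b b b b b b b A  =>  b b b b b b b b b b b b b b b b b b A A   (applied A -> A A)
  Step 38: b b b b b b b b b b b b b b b b b b A A  =>  b b b b b b b b b b b b b b b b b b a A   (applied A -> a)
  Step 39: b b b b b b b b b b b b b b b b b b a A  =>  b b b b b b b b b b b b b b b b b b a a   (applied A -> a)
Final yield: b b b b b b b b b b b b b b b b b b a a
Total rewrite steps: 39

39


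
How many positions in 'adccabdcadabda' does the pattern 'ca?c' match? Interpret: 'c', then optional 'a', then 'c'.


Pattern: ca?c means 'c', then optional 'a', then 'c'.
Scanning 'adccabdcadabda' position-by-position:
  Pos 0: window 'adc' -> no
  Pos 1: window 'dcc' -> no
  Pos 2: window 'cca' -> MATCH
  Pos 3: window 'cab' -> no
  Pos 4: window 'abd' -> no
  Pos 5: window 'bdc' -> no
  Pos 6: window 'dca' -> no
  Pos 7: window 'cad' -> no
  Pos 8: window 'ada' -> no
  Pos 9: window 'dab' -> no
  Pos 10: window 'abd' -> no
  Pos 11: window 'bda' -> no
  Pos 12: window 'da' -> no
  Pos 13: window 'a' -> no
Total matches: 1

1


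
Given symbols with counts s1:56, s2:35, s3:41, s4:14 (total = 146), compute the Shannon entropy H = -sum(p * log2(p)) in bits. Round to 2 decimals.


Computing entropy H = -sum(p_i * log2(p_i)):
  s1: p = 56/146 = 0.3836, -p*log2(p) = 0.5303
  s2: p = 35/146 = 0.2397, -p*log2(p) = 0.4940
  s3: p = 41/146 = 0.2808, -p*log2(p) = 0.5145
  s4: p = 14/146 = 0.0959, -p*log2(p) = 0.3243
H = sum of terms = 1.8631
Rounded to 2 decimals: 1.86

1.86


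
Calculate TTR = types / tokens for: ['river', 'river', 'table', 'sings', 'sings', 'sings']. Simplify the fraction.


Tokens: 6
Unique types: ('river', 'sings', 'table') = 3
TTR = 3/6
Simplify: divide both by 3 -> 1/2
TTR = 1/2

1/2


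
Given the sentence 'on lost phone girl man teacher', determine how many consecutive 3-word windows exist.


Word trigrams from [6] words:
  Trigram 1: (on lost phone)
  Trigram 2: (lost phone girl)
  Trigram 3: (phone girl man)
  Trigram 4: (girl man teacher)
Total word trigrams: 6 - 2 = 4

4


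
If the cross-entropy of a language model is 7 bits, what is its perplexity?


Perplexity formula: PP = 2^H
H = 7
PP = 2^7
Steps: 2^1 = 2, 2^2 = 4, 2^3 = 8, 2^4 = 16, 2^5 = 32, 2^6 = 64, 2^7 = 128
PP = 128

128


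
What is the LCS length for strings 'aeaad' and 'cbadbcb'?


DP table for LCS of 'aeaad' and 'cbadbcb':
       c  b  a  d  b  c  b
    0  0  0  0  0  0  0  0
  a 0  0  0  1  1  1  1  1
  e 0  0  0  1  1  1  1  1
  a 0  0  0  1  1  1  1  1
  a 0  0  0  1  1  1  1  1
  d 0  0  0  1  2  2  2  2
LCS: 'ad'
LCS length = 2

2


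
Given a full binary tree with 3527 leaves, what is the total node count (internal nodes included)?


Leaf nodes (terminals): 3527
Internal nodes = n - 1 = 3527 - 1 = 3526
Total = leaves + internal = 3527 + 3526 = 7053

7053


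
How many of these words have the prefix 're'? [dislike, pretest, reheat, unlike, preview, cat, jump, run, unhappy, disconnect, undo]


Checking each word for prefix 're':
  'dislike' -> no (count: 0)
  'pretest' -> no (count: 0)
  'reheat' -> YES, starts with 're' (count: 1)
  'unlike' -> no (count: 1)
  'preview' -> no (count: 1)
  'cat' -> no (count: 1)
  'jump' -> no (count: 1)
  'run' -> no (count: 1)
  'unhappy' -> no (count: 1)
  'disconnect' -> no (count: 1)
  'undo' -> no (count: 1)
Total with prefix 're': 1

1


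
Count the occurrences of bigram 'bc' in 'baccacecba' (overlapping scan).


Scanning 'baccacecba' for bigram 'bc':
  Position 0: 'ba' -> no
  Position 1: 'ac' -> no
  Position 2: 'cc' -> no
  Position 3: 'ca' -> no
  Position 4: 'ac' -> no
  Position 5: 'ce' -> no
  Position 6: 'ec' -> no
  Position 7: 'cb' -> no
  Position 8: 'ba' -> no
Total matches: 0

0


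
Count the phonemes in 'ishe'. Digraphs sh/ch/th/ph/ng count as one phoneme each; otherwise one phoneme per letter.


Parsing 'ishe' greedily, digraphs first:
  'i' -> vowel phoneme (phonemes so far: 1)
  'sh' -> digraph (1 consonant phoneme) (phonemes so far: 2)
  'e' -> vowel phoneme (phonemes so far: 3)
Total phonemes: 3

3


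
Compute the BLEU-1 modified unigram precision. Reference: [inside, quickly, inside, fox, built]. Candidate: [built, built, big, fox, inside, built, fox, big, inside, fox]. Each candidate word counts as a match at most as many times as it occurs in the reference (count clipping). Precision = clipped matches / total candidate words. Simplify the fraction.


Reference word counts: {'built': 1, 'fox': 1, 'inside': 2, 'quickly': 1}
Checking each candidate word (with clipping):
  'built' -> in reference (ref count 1, used 1/1) -> match (matches: 1)
  'built' -> ref count 1 already used up (1/1) -> clipped, no match (matches: 1)
  'big' -> not in reference -> no match (matches: 1)
  'fox' -> in reference (ref count 1, used 1/1) -> match (matches: 2)
  'inside' -> in reference (ref count 2, used 1/2) -> match (matches: 3)
  'built' -> ref count 1 already used up (1/1) -> clipped, no match (matches: 3)
  'fox' -> ref count 1 already used up (1/1) -> clipped, no match (matches: 3)
  'big' -> not in reference -> no match (matches: 3)
  'inside' -> in reference (ref count 2, used 2/2) -> match (matches: 4)
  'fox' -> ref count 1 already used up (1/1) -> clipped, no match (matches: 4)
Clipped matches: 4, Candidate length: 10
Precision = 4/10 = 2/5

2/5


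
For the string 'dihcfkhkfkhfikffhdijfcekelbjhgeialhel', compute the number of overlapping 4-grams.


String 'dihcfkhkfkhfikffhdijfcekelbjhgeialhel' has length L = 37.
Number of overlapping n-grams = L - n + 1
Substituting: 37 - 4 + 1 = 34

34


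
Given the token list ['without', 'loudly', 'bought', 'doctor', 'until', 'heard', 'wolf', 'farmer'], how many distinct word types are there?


Listing all tokens and tracking unique types:
  Token 1: 'without' -> NEW (unique so far: 1)
  Token 2: 'loudly' -> NEW (unique so far: 2)
  Token 3: 'bought' -> NEW (unique so far: 3)
  Token 4: 'doctor' -> NEW (unique so far: 4)
  Token 5: 'until' -> NEW (unique so far: 5)
  Token 6: 'heard' -> NEW (unique so far: 6)
  Token 7: 'wolf' -> NEW (unique so far: 7)
  Token 8: 'farmer' -> NEW (unique so far: 8)
Unique types: ('bought', 'doctor', 'farmer', 'heard', 'loudly', 'until', 'without', 'wolf')
Vocabulary size: 8

8


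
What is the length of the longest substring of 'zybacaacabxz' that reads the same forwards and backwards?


Scanning 'zybacaacabxz' for palindromic substrings.
Substring at positions 2-9: 'bacaacab'.
Check: reverse('bacaacab') = 'bacaacab' -> palindrome confirmed.
Neighbouring characters ('y' / 'x') break symmetry, so it cannot extend further.
No longer palindromic substring exists; longest length = 8

8


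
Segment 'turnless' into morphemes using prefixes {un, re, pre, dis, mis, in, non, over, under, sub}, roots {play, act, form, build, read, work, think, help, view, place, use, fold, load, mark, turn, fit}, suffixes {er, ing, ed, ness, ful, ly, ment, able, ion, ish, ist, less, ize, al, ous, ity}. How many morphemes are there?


Segmenting 'turnless' against the inventory:
  'turn' -> root (morpheme 1)
  'less' -> suffix (morpheme 2)
Total morphemes: 2

2


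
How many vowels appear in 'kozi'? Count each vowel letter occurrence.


Scanning each character of 'kozi':
  Position 1: 'k' -> consonant (running count: 0)
  Position 2: 'o' -> vowel (running count: 1)
  Position 3: 'z' -> consonant (running count: 1)
  Position 4: 'i' -> vowel (running count: 2)
Total vowels: 2

2


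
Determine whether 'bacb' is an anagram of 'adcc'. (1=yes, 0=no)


Sort characters of 'bacb': 'abbc'
Sort characters of 'adcc': 'accd'
Sorted forms differ -> they are NOT anagrams
Result: 0

0


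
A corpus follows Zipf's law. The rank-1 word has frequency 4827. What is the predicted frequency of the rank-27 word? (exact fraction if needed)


Zipf's law: freq(rank) = f1 / rank
f1 = 4827, rank = 27
freq = 4827 / 27
GCD(4827, 27) = 3
Simplified: 1609/9

1609/9


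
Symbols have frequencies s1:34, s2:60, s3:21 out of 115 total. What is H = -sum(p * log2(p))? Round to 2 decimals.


Computing entropy H = -sum(p_i * log2(p_i)):
  s1: p = 34/115 = 0.2957, -p*log2(p) = 0.5198
  s2: p = 60/115 = 0.5217, -p*log2(p) = 0.4897
  s3: p = 21/115 = 0.1826, -p*log2(p) = 0.4480
H = sum of terms = 1.4575
Rounded to 2 decimals: 1.46

1.46


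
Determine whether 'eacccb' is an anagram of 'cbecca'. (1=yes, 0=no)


Sort characters of 'eacccb': 'abccce'
Sort characters of 'cbecca': 'abccce'
Sorted forms match -> they ARE anagrams
Result: 1

1


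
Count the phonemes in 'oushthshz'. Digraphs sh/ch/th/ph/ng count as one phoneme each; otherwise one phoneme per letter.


Parsing 'oushthshz' greedily, digraphs first:
  'o' -> vowel phoneme (phonemes so far: 1)
  'u' -> vowel phoneme (phonemes so far: 2)
  'sh' -> digraph (1 consonant phoneme) (phonemes so far: 3)
  'th' -> digraph (1 consonant phoneme) (phonemes so far: 4)
  'sh' -> digraph (1 consonant phoneme) (phonemes so far: 5)
  'z' -> consonant phoneme (phonemes so far: 6)
Total phonemes: 6

6


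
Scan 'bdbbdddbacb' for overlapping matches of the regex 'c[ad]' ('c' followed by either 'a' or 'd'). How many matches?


Pattern: c[ad] means 'c' followed by either 'a' or 'd'.
Scanning 'bdbbdddbacb' position-by-position:
  Pos 0: window 'bd' -> no
  Pos 1: window 'db' -> no
  Pos 2: window 'bb' -> no
  Pos 3: window 'bd' -> no
  Pos 4: window 'dd' -> no
  Pos 5: window 'dd' -> no
  Pos 6: window 'db' -> no
  Pos 7: window 'ba' -> no
  Pos 8: window 'ac' -> no
  Pos 9: window 'cb' -> no
  Pos 10: window 'b' -> no
Total matches: 0

0


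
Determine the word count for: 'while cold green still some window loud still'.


Counting words by splitting on spaces:
  Word 1: 'while'
  Word 2: 'cold'
  Word 3: 'green'
  Word 4: 'still'
  Word 5: 'some'
  Word 6: 'window'
  Word 7: 'loud'
  Word 8: 'still'
Total words: 8

8


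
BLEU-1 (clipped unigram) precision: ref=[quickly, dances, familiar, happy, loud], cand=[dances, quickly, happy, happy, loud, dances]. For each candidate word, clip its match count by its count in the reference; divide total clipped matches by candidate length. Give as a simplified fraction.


Reference word counts: {'dances': 1, 'familiar': 1, 'happy': 1, 'loud': 1, 'quickly': 1}
Checking each candidate word (with clipping):
  'dances' -> in reference (ref count 1, used 1/1) -> match (matches: 1)
  'quickly' -> in reference (ref count 1, used 1/1) -> match (matches: 2)
  'happy' -> in reference (ref count 1, used 1/1) -> match (matches: 3)
  'happy' -> ref count 1 already used up (1/1) -> clipped, no match (matches: 3)
  'loud' -> in reference (ref count 1, used 1/1) -> match (matches: 4)
  'dances' -> ref count 1 already used up (1/1) -> clipped, no match (matches: 4)
Clipped matches: 4, Candidate length: 6
Precision = 4/6 = 2/3

2/3
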